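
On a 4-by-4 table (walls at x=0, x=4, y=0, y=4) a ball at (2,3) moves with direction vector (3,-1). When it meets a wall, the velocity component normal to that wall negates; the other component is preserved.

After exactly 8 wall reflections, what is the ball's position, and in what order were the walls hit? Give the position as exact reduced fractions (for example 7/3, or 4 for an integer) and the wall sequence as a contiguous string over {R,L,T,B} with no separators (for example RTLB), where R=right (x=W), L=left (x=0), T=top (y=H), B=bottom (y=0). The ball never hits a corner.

Final position: (0,11/3)
Wall sequence: RLBRLRTL

1. t=2/3 → R at (4,7/3); v=(-3,-1)
2. t=4/3 → L at (0,1); v=(3,-1)
3. t=1 → B at (3,0); v=(3,1)
4. t=1/3 → R at (4,1/3); v=(-3,1)
5. t=4/3 → L at (0,5/3); v=(3,1)
6. t=4/3 → R at (4,3); v=(-3,1)
7. t=1 → T at (1,4); v=(-3,-1)
8. t=1/3 → L at (0,11/3); v=(3,-1)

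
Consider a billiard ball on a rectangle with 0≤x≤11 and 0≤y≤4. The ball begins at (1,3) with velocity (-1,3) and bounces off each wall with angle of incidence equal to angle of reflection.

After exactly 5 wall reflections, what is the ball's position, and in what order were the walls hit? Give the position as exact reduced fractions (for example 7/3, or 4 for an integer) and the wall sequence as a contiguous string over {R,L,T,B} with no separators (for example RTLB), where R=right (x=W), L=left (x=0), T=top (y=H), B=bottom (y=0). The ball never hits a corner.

Final position: (10/3,0)
Wall sequence: TLBTB

1. t=1/3 → T at (2/3,4); v=(-1,-3)
2. t=2/3 → L at (0,2); v=(1,-3)
3. t=2/3 → B at (2/3,0); v=(1,3)
4. t=4/3 → T at (2,4); v=(1,-3)
5. t=4/3 → B at (10/3,0); v=(1,3)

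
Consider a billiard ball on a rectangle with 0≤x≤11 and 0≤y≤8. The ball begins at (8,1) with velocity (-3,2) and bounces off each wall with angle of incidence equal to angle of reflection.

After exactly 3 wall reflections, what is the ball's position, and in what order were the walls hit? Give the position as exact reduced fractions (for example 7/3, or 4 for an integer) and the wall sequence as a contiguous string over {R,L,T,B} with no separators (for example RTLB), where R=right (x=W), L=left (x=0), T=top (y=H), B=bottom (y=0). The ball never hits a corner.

1. t=8/3 → L at (0,19/3); v=(3,2)
2. t=5/6 → T at (5/2,8); v=(3,-2)
3. t=17/6 → R at (11,7/3); v=(-3,-2)

Final position: (11,7/3)
Wall sequence: LTR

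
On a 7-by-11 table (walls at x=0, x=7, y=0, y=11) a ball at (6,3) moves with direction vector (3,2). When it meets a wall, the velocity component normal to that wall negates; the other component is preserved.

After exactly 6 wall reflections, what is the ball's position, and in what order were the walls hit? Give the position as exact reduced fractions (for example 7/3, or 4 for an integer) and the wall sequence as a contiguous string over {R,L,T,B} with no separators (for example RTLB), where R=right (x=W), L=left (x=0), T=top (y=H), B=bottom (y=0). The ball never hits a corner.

1. t=1/3 → R at (7,11/3); v=(-3,2)
2. t=7/3 → L at (0,25/3); v=(3,2)
3. t=4/3 → T at (4,11); v=(3,-2)
4. t=1 → R at (7,9); v=(-3,-2)
5. t=7/3 → L at (0,13/3); v=(3,-2)
6. t=13/6 → B at (13/2,0); v=(3,2)

Final position: (13/2,0)
Wall sequence: RLTRLB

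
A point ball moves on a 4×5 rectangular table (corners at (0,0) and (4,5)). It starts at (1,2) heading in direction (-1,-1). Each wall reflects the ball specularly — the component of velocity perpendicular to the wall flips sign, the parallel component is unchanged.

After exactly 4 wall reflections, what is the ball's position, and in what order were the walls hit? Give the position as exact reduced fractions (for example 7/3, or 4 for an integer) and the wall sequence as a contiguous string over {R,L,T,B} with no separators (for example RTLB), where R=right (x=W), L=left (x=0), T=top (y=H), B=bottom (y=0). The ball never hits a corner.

1. t=1 → L at (0,1); v=(1,-1)
2. t=1 → B at (1,0); v=(1,1)
3. t=3 → R at (4,3); v=(-1,1)
4. t=2 → T at (2,5); v=(-1,-1)

Final position: (2,5)
Wall sequence: LBRT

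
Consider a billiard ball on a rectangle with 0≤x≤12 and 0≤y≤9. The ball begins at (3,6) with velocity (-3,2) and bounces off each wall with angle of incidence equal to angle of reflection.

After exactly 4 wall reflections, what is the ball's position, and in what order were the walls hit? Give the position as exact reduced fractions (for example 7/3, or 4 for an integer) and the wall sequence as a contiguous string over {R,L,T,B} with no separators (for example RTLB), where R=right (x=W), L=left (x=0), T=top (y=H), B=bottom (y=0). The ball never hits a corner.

Final position: (9,0)
Wall sequence: LTRB

1. t=1 → L at (0,8); v=(3,2)
2. t=1/2 → T at (3/2,9); v=(3,-2)
3. t=7/2 → R at (12,2); v=(-3,-2)
4. t=1 → B at (9,0); v=(-3,2)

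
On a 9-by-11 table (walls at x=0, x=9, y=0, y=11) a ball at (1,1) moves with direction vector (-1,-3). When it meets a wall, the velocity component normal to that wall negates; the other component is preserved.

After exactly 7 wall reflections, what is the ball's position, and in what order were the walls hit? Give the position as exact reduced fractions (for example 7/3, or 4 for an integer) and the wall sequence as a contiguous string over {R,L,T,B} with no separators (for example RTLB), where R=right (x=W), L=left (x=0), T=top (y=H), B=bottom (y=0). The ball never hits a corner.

1. t=1/3 → B at (2/3,0); v=(-1,3)
2. t=2/3 → L at (0,2); v=(1,3)
3. t=3 → T at (3,11); v=(1,-3)
4. t=11/3 → B at (20/3,0); v=(1,3)
5. t=7/3 → R at (9,7); v=(-1,3)
6. t=4/3 → T at (23/3,11); v=(-1,-3)
7. t=11/3 → B at (4,0); v=(-1,3)

Final position: (4,0)
Wall sequence: BLTBRTB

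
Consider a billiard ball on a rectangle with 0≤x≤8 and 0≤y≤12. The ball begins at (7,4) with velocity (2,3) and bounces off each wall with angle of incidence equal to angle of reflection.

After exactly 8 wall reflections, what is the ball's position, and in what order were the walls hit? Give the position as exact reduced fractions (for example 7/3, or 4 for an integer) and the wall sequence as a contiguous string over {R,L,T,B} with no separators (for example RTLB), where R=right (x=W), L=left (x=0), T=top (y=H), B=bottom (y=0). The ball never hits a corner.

Final position: (13/3,0)
Wall sequence: RTLBRTLB

1. t=1/2 → R at (8,11/2); v=(-2,3)
2. t=13/6 → T at (11/3,12); v=(-2,-3)
3. t=11/6 → L at (0,13/2); v=(2,-3)
4. t=13/6 → B at (13/3,0); v=(2,3)
5. t=11/6 → R at (8,11/2); v=(-2,3)
6. t=13/6 → T at (11/3,12); v=(-2,-3)
7. t=11/6 → L at (0,13/2); v=(2,-3)
8. t=13/6 → B at (13/3,0); v=(2,3)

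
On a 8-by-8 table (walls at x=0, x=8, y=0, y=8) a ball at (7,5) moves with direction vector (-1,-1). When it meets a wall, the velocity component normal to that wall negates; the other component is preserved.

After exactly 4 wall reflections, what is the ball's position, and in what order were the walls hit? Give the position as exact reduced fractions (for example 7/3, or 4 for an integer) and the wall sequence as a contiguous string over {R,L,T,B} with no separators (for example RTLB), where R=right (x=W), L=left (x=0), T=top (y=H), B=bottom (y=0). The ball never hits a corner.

Final position: (8,6)
Wall sequence: BLTR

1. t=5 → B at (2,0); v=(-1,1)
2. t=2 → L at (0,2); v=(1,1)
3. t=6 → T at (6,8); v=(1,-1)
4. t=2 → R at (8,6); v=(-1,-1)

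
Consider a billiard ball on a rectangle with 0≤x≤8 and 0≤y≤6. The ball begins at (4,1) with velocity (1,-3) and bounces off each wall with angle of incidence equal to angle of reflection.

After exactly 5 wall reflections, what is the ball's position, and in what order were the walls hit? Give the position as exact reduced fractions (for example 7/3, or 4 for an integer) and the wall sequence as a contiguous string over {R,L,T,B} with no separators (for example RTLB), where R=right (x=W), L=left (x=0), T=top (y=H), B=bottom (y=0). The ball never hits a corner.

Final position: (17/3,6)
Wall sequence: BTRBT

1. t=1/3 → B at (13/3,0); v=(1,3)
2. t=2 → T at (19/3,6); v=(1,-3)
3. t=5/3 → R at (8,1); v=(-1,-3)
4. t=1/3 → B at (23/3,0); v=(-1,3)
5. t=2 → T at (17/3,6); v=(-1,-3)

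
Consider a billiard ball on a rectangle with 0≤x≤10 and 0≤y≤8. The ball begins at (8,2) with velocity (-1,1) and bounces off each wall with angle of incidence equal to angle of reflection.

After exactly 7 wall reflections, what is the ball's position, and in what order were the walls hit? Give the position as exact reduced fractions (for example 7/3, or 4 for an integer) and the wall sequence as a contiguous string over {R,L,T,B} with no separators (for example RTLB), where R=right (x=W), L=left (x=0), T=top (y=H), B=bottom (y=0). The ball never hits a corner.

1. t=6 → T at (2,8); v=(-1,-1)
2. t=2 → L at (0,6); v=(1,-1)
3. t=6 → B at (6,0); v=(1,1)
4. t=4 → R at (10,4); v=(-1,1)
5. t=4 → T at (6,8); v=(-1,-1)
6. t=6 → L at (0,2); v=(1,-1)
7. t=2 → B at (2,0); v=(1,1)

Final position: (2,0)
Wall sequence: TLBRTLB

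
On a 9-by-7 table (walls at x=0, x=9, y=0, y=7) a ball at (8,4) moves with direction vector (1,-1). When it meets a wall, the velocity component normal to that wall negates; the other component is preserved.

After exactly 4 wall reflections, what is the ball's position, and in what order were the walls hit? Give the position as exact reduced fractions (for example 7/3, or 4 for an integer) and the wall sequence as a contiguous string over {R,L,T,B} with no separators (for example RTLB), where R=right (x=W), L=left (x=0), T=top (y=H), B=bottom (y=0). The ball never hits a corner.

Final position: (1,7)
Wall sequence: RBLT

1. t=1 → R at (9,3); v=(-1,-1)
2. t=3 → B at (6,0); v=(-1,1)
3. t=6 → L at (0,6); v=(1,1)
4. t=1 → T at (1,7); v=(1,-1)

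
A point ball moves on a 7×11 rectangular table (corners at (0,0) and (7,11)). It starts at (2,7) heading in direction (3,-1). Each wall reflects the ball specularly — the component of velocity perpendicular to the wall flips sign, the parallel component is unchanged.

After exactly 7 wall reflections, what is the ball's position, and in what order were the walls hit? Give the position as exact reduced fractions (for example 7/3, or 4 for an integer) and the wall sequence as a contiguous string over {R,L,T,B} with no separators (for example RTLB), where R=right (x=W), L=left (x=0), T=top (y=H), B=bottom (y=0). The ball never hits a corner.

1. t=5/3 → R at (7,16/3); v=(-3,-1)
2. t=7/3 → L at (0,3); v=(3,-1)
3. t=7/3 → R at (7,2/3); v=(-3,-1)
4. t=2/3 → B at (5,0); v=(-3,1)
5. t=5/3 → L at (0,5/3); v=(3,1)
6. t=7/3 → R at (7,4); v=(-3,1)
7. t=7/3 → L at (0,19/3); v=(3,1)

Final position: (0,19/3)
Wall sequence: RLRBLRL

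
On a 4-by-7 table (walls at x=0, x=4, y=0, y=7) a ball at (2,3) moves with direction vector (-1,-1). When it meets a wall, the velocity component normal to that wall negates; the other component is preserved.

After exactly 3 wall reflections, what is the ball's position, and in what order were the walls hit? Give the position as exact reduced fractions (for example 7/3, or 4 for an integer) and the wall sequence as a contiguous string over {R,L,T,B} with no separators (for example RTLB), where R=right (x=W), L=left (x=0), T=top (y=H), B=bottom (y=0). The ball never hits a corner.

1. t=2 → L at (0,1); v=(1,-1)
2. t=1 → B at (1,0); v=(1,1)
3. t=3 → R at (4,3); v=(-1,1)

Final position: (4,3)
Wall sequence: LBR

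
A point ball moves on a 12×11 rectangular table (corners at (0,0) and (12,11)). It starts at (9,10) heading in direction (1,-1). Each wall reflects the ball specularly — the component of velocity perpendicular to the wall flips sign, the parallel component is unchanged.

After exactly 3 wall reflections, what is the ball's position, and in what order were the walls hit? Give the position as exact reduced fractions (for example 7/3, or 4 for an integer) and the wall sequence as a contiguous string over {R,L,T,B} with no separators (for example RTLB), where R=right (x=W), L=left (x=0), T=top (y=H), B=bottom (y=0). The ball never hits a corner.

Final position: (0,5)
Wall sequence: RBL

1. t=3 → R at (12,7); v=(-1,-1)
2. t=7 → B at (5,0); v=(-1,1)
3. t=5 → L at (0,5); v=(1,1)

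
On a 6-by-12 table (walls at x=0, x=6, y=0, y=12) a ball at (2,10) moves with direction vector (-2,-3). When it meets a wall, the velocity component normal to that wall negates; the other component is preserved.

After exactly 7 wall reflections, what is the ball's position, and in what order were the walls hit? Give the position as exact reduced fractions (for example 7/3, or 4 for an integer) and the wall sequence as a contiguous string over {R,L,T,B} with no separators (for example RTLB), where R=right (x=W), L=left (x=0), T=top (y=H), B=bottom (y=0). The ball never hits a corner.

Final position: (10/3,0)
Wall sequence: LBRLTRB

1. t=1 → L at (0,7); v=(2,-3)
2. t=7/3 → B at (14/3,0); v=(2,3)
3. t=2/3 → R at (6,2); v=(-2,3)
4. t=3 → L at (0,11); v=(2,3)
5. t=1/3 → T at (2/3,12); v=(2,-3)
6. t=8/3 → R at (6,4); v=(-2,-3)
7. t=4/3 → B at (10/3,0); v=(-2,3)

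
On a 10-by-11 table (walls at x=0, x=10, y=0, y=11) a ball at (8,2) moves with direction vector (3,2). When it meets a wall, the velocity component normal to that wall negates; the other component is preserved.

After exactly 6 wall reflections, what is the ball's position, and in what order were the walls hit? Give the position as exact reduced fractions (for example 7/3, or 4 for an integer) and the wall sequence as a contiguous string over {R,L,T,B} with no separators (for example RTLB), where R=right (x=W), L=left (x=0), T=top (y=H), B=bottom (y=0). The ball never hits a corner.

Final position: (0,4/3)
Wall sequence: RLTRBL

1. t=2/3 → R at (10,10/3); v=(-3,2)
2. t=10/3 → L at (0,10); v=(3,2)
3. t=1/2 → T at (3/2,11); v=(3,-2)
4. t=17/6 → R at (10,16/3); v=(-3,-2)
5. t=8/3 → B at (2,0); v=(-3,2)
6. t=2/3 → L at (0,4/3); v=(3,2)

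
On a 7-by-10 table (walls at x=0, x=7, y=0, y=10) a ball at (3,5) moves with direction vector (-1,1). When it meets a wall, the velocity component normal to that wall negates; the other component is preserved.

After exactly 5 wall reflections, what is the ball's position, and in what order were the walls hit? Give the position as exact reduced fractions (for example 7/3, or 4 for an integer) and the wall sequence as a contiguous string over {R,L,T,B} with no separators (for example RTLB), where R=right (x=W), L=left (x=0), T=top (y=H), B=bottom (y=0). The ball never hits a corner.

1. t=3 → L at (0,8); v=(1,1)
2. t=2 → T at (2,10); v=(1,-1)
3. t=5 → R at (7,5); v=(-1,-1)
4. t=5 → B at (2,0); v=(-1,1)
5. t=2 → L at (0,2); v=(1,1)

Final position: (0,2)
Wall sequence: LTRBL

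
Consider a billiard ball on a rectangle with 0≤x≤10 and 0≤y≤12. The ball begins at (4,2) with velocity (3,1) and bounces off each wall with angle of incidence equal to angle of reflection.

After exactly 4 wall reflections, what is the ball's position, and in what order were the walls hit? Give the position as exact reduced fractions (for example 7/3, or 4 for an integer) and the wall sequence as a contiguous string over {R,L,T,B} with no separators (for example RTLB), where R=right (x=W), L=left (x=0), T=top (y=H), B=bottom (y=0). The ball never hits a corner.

Final position: (6,12)
Wall sequence: RLRT

1. t=2 → R at (10,4); v=(-3,1)
2. t=10/3 → L at (0,22/3); v=(3,1)
3. t=10/3 → R at (10,32/3); v=(-3,1)
4. t=4/3 → T at (6,12); v=(-3,-1)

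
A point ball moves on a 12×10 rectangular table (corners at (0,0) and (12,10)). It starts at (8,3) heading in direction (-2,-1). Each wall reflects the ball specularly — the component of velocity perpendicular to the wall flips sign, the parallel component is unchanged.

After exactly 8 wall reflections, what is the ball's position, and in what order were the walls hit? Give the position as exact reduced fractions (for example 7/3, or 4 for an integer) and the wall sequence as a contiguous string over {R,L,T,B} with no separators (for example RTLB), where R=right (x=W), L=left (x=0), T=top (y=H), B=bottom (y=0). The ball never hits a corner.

1. t=3 → B at (2,0); v=(-2,1)
2. t=1 → L at (0,1); v=(2,1)
3. t=6 → R at (12,7); v=(-2,1)
4. t=3 → T at (6,10); v=(-2,-1)
5. t=3 → L at (0,7); v=(2,-1)
6. t=6 → R at (12,1); v=(-2,-1)
7. t=1 → B at (10,0); v=(-2,1)
8. t=5 → L at (0,5); v=(2,1)

Final position: (0,5)
Wall sequence: BLRTLRBL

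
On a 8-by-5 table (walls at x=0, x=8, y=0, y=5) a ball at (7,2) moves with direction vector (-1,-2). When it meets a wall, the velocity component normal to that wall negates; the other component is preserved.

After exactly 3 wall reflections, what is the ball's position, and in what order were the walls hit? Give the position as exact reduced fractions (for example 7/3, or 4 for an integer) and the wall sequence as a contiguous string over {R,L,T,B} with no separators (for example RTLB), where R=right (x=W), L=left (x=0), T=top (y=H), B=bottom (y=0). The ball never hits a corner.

Final position: (1,0)
Wall sequence: BTB

1. t=1 → B at (6,0); v=(-1,2)
2. t=5/2 → T at (7/2,5); v=(-1,-2)
3. t=5/2 → B at (1,0); v=(-1,2)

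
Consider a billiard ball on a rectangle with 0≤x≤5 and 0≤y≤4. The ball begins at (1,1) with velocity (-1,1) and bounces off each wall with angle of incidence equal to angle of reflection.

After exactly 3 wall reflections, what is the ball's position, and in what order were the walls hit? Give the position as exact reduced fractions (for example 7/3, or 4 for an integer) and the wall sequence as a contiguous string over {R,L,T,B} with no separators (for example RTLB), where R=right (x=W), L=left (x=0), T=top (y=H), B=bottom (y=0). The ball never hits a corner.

Final position: (5,1)
Wall sequence: LTR

1. t=1 → L at (0,2); v=(1,1)
2. t=2 → T at (2,4); v=(1,-1)
3. t=3 → R at (5,1); v=(-1,-1)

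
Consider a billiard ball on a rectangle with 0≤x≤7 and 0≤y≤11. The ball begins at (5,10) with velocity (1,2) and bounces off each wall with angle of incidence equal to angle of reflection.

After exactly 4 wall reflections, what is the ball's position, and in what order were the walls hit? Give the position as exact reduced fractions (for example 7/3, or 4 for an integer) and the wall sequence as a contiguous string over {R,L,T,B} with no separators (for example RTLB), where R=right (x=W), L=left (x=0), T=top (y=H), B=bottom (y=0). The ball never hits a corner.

Final position: (0,6)
Wall sequence: TRBL

1. t=1/2 → T at (11/2,11); v=(1,-2)
2. t=3/2 → R at (7,8); v=(-1,-2)
3. t=4 → B at (3,0); v=(-1,2)
4. t=3 → L at (0,6); v=(1,2)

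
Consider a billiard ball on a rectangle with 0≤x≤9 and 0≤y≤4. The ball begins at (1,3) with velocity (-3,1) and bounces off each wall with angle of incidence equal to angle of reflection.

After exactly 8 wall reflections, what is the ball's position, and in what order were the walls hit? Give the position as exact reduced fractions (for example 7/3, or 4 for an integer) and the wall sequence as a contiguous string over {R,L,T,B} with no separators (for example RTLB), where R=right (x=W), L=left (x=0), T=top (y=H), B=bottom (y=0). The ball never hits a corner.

Final position: (0,2/3)
Wall sequence: LTRBLTRL

1. t=1/3 → L at (0,10/3); v=(3,1)
2. t=2/3 → T at (2,4); v=(3,-1)
3. t=7/3 → R at (9,5/3); v=(-3,-1)
4. t=5/3 → B at (4,0); v=(-3,1)
5. t=4/3 → L at (0,4/3); v=(3,1)
6. t=8/3 → T at (8,4); v=(3,-1)
7. t=1/3 → R at (9,11/3); v=(-3,-1)
8. t=3 → L at (0,2/3); v=(3,-1)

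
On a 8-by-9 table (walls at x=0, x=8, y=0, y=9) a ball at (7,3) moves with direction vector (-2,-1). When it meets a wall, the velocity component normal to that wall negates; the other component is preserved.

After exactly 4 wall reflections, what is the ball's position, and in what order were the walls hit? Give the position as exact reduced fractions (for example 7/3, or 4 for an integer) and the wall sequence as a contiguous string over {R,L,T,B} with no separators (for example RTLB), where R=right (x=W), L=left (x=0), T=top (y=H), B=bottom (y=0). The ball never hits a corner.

Final position: (0,17/2)
Wall sequence: BLRL

1. t=3 → B at (1,0); v=(-2,1)
2. t=1/2 → L at (0,1/2); v=(2,1)
3. t=4 → R at (8,9/2); v=(-2,1)
4. t=4 → L at (0,17/2); v=(2,1)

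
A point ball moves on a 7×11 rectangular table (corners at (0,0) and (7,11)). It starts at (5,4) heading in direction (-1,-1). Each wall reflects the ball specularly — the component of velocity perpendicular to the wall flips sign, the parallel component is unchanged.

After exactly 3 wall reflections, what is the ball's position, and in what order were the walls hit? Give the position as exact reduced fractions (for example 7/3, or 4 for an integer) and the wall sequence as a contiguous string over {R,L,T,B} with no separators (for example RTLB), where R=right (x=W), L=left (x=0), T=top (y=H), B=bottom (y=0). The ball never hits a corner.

1. t=4 → B at (1,0); v=(-1,1)
2. t=1 → L at (0,1); v=(1,1)
3. t=7 → R at (7,8); v=(-1,1)

Final position: (7,8)
Wall sequence: BLR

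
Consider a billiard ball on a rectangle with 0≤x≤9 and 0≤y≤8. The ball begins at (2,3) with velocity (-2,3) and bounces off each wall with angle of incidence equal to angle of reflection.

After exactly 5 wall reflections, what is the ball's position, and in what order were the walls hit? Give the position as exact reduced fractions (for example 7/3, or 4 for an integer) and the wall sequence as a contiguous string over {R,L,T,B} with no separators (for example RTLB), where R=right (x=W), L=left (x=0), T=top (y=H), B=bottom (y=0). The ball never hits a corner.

Final position: (6,8)
Wall sequence: LTBRT

1. t=1 → L at (0,6); v=(2,3)
2. t=2/3 → T at (4/3,8); v=(2,-3)
3. t=8/3 → B at (20/3,0); v=(2,3)
4. t=7/6 → R at (9,7/2); v=(-2,3)
5. t=3/2 → T at (6,8); v=(-2,-3)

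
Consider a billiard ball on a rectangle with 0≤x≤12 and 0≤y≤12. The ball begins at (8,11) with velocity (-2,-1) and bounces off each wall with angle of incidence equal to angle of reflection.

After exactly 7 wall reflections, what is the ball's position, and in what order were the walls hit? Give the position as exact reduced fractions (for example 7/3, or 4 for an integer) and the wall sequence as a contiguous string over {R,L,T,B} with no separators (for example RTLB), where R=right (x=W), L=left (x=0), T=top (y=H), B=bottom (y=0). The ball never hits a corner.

1. t=4 → L at (0,7); v=(2,-1)
2. t=6 → R at (12,1); v=(-2,-1)
3. t=1 → B at (10,0); v=(-2,1)
4. t=5 → L at (0,5); v=(2,1)
5. t=6 → R at (12,11); v=(-2,1)
6. t=1 → T at (10,12); v=(-2,-1)
7. t=5 → L at (0,7); v=(2,-1)

Final position: (0,7)
Wall sequence: LRBLRTL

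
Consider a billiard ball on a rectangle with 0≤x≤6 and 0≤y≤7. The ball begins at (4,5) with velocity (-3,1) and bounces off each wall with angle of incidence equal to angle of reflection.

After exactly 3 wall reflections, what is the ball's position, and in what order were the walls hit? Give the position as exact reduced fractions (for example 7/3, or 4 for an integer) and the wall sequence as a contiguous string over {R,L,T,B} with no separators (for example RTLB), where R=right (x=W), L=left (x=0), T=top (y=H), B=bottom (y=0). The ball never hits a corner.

Final position: (6,17/3)
Wall sequence: LTR

1. t=4/3 → L at (0,19/3); v=(3,1)
2. t=2/3 → T at (2,7); v=(3,-1)
3. t=4/3 → R at (6,17/3); v=(-3,-1)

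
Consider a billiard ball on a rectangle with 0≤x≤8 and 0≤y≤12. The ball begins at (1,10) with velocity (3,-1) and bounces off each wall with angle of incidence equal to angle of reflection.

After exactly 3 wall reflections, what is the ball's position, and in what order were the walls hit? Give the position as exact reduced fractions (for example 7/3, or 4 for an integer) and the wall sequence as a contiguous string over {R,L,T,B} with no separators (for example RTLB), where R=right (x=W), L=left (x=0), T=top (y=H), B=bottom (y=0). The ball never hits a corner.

1. t=7/3 → R at (8,23/3); v=(-3,-1)
2. t=8/3 → L at (0,5); v=(3,-1)
3. t=8/3 → R at (8,7/3); v=(-3,-1)

Final position: (8,7/3)
Wall sequence: RLR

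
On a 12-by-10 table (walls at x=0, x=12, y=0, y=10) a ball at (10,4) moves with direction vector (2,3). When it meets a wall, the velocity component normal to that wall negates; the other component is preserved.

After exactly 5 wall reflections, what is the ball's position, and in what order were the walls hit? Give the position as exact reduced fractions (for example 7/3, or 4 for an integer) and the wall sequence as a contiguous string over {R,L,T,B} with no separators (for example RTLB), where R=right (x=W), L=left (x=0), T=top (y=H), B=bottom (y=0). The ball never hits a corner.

Final position: (10/3,10)
Wall sequence: RTBLT

1. t=1 → R at (12,7); v=(-2,3)
2. t=1 → T at (10,10); v=(-2,-3)
3. t=10/3 → B at (10/3,0); v=(-2,3)
4. t=5/3 → L at (0,5); v=(2,3)
5. t=5/3 → T at (10/3,10); v=(2,-3)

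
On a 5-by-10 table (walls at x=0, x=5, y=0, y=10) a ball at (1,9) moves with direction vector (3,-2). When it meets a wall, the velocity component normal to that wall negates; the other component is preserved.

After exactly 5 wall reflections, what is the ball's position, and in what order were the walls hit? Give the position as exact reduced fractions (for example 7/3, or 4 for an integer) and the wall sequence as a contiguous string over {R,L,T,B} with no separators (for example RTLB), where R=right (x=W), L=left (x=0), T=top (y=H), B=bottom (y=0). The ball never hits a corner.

1. t=4/3 → R at (5,19/3); v=(-3,-2)
2. t=5/3 → L at (0,3); v=(3,-2)
3. t=3/2 → B at (9/2,0); v=(3,2)
4. t=1/6 → R at (5,1/3); v=(-3,2)
5. t=5/3 → L at (0,11/3); v=(3,2)

Final position: (0,11/3)
Wall sequence: RLBRL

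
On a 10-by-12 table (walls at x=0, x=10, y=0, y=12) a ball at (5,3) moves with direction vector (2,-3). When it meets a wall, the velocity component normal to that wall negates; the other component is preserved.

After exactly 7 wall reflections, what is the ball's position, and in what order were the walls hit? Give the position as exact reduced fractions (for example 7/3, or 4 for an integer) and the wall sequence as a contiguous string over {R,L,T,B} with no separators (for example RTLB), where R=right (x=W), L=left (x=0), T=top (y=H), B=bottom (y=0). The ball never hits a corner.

Final position: (9,12)
Wall sequence: BRTLBRT

1. t=1 → B at (7,0); v=(2,3)
2. t=3/2 → R at (10,9/2); v=(-2,3)
3. t=5/2 → T at (5,12); v=(-2,-3)
4. t=5/2 → L at (0,9/2); v=(2,-3)
5. t=3/2 → B at (3,0); v=(2,3)
6. t=7/2 → R at (10,21/2); v=(-2,3)
7. t=1/2 → T at (9,12); v=(-2,-3)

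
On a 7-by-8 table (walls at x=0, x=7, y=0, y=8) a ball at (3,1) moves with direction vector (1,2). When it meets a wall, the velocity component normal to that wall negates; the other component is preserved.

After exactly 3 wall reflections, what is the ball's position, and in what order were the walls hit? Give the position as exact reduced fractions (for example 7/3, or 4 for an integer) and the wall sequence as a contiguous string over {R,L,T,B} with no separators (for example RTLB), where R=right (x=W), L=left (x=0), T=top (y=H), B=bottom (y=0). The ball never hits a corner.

Final position: (7/2,0)
Wall sequence: TRB

1. t=7/2 → T at (13/2,8); v=(1,-2)
2. t=1/2 → R at (7,7); v=(-1,-2)
3. t=7/2 → B at (7/2,0); v=(-1,2)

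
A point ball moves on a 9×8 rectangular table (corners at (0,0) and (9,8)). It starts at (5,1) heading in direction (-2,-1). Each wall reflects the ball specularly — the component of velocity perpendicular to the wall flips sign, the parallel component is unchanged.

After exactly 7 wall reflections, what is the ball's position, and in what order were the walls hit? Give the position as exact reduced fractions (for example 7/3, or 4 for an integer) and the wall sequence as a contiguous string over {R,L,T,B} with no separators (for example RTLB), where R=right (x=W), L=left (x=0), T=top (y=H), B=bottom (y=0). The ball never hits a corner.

Final position: (7,0)
Wall sequence: BLRTLRB

1. t=1 → B at (3,0); v=(-2,1)
2. t=3/2 → L at (0,3/2); v=(2,1)
3. t=9/2 → R at (9,6); v=(-2,1)
4. t=2 → T at (5,8); v=(-2,-1)
5. t=5/2 → L at (0,11/2); v=(2,-1)
6. t=9/2 → R at (9,1); v=(-2,-1)
7. t=1 → B at (7,0); v=(-2,1)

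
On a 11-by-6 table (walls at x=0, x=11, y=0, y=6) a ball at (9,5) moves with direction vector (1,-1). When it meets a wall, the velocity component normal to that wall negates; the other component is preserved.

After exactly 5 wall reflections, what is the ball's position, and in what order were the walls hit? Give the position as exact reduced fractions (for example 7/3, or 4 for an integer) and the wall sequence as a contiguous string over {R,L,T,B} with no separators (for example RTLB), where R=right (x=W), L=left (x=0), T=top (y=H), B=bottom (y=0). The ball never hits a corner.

Final position: (4,0)
Wall sequence: RBTLB

1. t=2 → R at (11,3); v=(-1,-1)
2. t=3 → B at (8,0); v=(-1,1)
3. t=6 → T at (2,6); v=(-1,-1)
4. t=2 → L at (0,4); v=(1,-1)
5. t=4 → B at (4,0); v=(1,1)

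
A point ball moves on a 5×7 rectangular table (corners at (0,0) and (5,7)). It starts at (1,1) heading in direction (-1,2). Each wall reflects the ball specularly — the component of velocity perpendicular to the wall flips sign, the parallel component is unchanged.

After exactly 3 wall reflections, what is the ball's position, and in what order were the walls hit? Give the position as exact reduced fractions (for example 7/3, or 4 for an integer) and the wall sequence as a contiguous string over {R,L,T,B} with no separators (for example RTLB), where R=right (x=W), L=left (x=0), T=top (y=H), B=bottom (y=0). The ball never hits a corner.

1. t=1 → L at (0,3); v=(1,2)
2. t=2 → T at (2,7); v=(1,-2)
3. t=3 → R at (5,1); v=(-1,-2)

Final position: (5,1)
Wall sequence: LTR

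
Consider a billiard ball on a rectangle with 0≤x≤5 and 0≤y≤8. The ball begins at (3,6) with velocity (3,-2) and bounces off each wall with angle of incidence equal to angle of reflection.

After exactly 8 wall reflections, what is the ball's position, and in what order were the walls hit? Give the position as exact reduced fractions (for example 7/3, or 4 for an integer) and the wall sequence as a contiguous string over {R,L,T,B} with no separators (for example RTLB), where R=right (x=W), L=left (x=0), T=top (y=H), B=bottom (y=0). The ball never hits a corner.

1. t=2/3 → R at (5,14/3); v=(-3,-2)
2. t=5/3 → L at (0,4/3); v=(3,-2)
3. t=2/3 → B at (2,0); v=(3,2)
4. t=1 → R at (5,2); v=(-3,2)
5. t=5/3 → L at (0,16/3); v=(3,2)
6. t=4/3 → T at (4,8); v=(3,-2)
7. t=1/3 → R at (5,22/3); v=(-3,-2)
8. t=5/3 → L at (0,4); v=(3,-2)

Final position: (0,4)
Wall sequence: RLBRLTRL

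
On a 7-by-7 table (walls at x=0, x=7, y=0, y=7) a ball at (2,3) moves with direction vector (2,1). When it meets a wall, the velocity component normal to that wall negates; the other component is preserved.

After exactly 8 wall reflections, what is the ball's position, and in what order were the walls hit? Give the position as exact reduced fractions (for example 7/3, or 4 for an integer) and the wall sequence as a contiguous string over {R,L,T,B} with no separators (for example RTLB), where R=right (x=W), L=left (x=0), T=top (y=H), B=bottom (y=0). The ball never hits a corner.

1. t=5/2 → R at (7,11/2); v=(-2,1)
2. t=3/2 → T at (4,7); v=(-2,-1)
3. t=2 → L at (0,5); v=(2,-1)
4. t=7/2 → R at (7,3/2); v=(-2,-1)
5. t=3/2 → B at (4,0); v=(-2,1)
6. t=2 → L at (0,2); v=(2,1)
7. t=7/2 → R at (7,11/2); v=(-2,1)
8. t=3/2 → T at (4,7); v=(-2,-1)

Final position: (4,7)
Wall sequence: RTLRBLRT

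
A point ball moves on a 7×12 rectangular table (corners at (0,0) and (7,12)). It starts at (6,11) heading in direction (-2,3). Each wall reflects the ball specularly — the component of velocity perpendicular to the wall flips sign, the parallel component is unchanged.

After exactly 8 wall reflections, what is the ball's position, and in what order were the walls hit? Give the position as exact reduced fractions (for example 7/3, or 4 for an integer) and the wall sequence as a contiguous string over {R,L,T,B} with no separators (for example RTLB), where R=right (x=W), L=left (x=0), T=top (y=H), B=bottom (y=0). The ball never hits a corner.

1. t=1/3 → T at (16/3,12); v=(-2,-3)
2. t=8/3 → L at (0,4); v=(2,-3)
3. t=4/3 → B at (8/3,0); v=(2,3)
4. t=13/6 → R at (7,13/2); v=(-2,3)
5. t=11/6 → T at (10/3,12); v=(-2,-3)
6. t=5/3 → L at (0,7); v=(2,-3)
7. t=7/3 → B at (14/3,0); v=(2,3)
8. t=7/6 → R at (7,7/2); v=(-2,3)

Final position: (7,7/2)
Wall sequence: TLBRTLBR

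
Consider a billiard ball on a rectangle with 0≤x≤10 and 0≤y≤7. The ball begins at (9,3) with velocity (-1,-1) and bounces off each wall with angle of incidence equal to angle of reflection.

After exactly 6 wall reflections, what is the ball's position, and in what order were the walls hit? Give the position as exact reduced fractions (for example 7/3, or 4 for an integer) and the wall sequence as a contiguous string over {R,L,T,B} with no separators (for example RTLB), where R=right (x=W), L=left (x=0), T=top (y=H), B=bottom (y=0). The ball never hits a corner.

1. t=3 → B at (6,0); v=(-1,1)
2. t=6 → L at (0,6); v=(1,1)
3. t=1 → T at (1,7); v=(1,-1)
4. t=7 → B at (8,0); v=(1,1)
5. t=2 → R at (10,2); v=(-1,1)
6. t=5 → T at (5,7); v=(-1,-1)

Final position: (5,7)
Wall sequence: BLTBRT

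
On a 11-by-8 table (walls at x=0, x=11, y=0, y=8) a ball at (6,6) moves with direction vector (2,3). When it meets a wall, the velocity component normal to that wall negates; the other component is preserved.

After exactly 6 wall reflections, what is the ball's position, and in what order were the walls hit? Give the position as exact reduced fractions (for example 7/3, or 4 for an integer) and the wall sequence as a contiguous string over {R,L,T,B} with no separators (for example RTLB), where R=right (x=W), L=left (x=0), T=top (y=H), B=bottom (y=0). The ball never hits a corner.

1. t=2/3 → T at (22/3,8); v=(2,-3)
2. t=11/6 → R at (11,5/2); v=(-2,-3)
3. t=5/6 → B at (28/3,0); v=(-2,3)
4. t=8/3 → T at (4,8); v=(-2,-3)
5. t=2 → L at (0,2); v=(2,-3)
6. t=2/3 → B at (4/3,0); v=(2,3)

Final position: (4/3,0)
Wall sequence: TRBTLB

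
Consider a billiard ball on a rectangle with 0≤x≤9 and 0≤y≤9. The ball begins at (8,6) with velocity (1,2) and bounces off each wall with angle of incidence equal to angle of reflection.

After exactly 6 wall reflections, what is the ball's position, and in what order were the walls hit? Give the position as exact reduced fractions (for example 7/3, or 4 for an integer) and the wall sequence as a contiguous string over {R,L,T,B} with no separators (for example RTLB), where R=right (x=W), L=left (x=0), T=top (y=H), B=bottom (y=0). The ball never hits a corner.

Final position: (5,0)
Wall sequence: RTBLTB

1. t=1 → R at (9,8); v=(-1,2)
2. t=1/2 → T at (17/2,9); v=(-1,-2)
3. t=9/2 → B at (4,0); v=(-1,2)
4. t=4 → L at (0,8); v=(1,2)
5. t=1/2 → T at (1/2,9); v=(1,-2)
6. t=9/2 → B at (5,0); v=(1,2)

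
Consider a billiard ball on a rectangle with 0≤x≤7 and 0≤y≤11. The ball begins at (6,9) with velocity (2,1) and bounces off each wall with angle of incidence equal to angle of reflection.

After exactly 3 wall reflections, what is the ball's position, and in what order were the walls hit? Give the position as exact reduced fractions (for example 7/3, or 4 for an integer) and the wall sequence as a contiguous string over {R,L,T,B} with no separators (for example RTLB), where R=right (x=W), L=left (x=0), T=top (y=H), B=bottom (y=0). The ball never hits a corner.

Final position: (0,9)
Wall sequence: RTL

1. t=1/2 → R at (7,19/2); v=(-2,1)
2. t=3/2 → T at (4,11); v=(-2,-1)
3. t=2 → L at (0,9); v=(2,-1)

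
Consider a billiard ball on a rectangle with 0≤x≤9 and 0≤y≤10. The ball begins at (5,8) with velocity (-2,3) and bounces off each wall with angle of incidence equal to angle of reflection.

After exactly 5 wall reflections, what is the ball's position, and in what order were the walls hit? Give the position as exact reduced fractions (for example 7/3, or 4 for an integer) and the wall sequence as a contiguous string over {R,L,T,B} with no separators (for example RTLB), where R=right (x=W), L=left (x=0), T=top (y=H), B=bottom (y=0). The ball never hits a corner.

1. t=2/3 → T at (11/3,10); v=(-2,-3)
2. t=11/6 → L at (0,9/2); v=(2,-3)
3. t=3/2 → B at (3,0); v=(2,3)
4. t=3 → R at (9,9); v=(-2,3)
5. t=1/3 → T at (25/3,10); v=(-2,-3)

Final position: (25/3,10)
Wall sequence: TLBRT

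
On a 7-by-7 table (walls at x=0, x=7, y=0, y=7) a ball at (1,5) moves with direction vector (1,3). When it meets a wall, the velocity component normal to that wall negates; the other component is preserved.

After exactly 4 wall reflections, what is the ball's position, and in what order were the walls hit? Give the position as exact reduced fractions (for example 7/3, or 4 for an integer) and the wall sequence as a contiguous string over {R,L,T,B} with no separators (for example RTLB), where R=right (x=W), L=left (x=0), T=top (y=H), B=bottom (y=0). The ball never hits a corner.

1. t=2/3 → T at (5/3,7); v=(1,-3)
2. t=7/3 → B at (4,0); v=(1,3)
3. t=7/3 → T at (19/3,7); v=(1,-3)
4. t=2/3 → R at (7,5); v=(-1,-3)

Final position: (7,5)
Wall sequence: TBTR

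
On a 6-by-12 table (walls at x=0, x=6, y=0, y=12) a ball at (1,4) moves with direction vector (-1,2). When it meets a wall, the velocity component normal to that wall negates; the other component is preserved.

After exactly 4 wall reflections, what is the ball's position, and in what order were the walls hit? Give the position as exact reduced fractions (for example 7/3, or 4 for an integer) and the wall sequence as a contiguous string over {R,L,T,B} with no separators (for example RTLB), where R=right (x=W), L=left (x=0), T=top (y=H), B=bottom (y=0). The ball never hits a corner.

Final position: (3,0)
Wall sequence: LTRB

1. t=1 → L at (0,6); v=(1,2)
2. t=3 → T at (3,12); v=(1,-2)
3. t=3 → R at (6,6); v=(-1,-2)
4. t=3 → B at (3,0); v=(-1,2)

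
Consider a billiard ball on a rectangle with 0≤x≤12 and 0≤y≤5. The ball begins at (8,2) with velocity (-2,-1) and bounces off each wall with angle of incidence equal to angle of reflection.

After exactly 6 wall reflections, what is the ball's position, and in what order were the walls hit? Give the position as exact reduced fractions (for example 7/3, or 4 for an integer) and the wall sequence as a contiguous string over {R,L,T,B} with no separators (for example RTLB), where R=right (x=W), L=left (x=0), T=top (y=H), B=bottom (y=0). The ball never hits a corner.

Final position: (0,4)
Wall sequence: BLTRBL

1. t=2 → B at (4,0); v=(-2,1)
2. t=2 → L at (0,2); v=(2,1)
3. t=3 → T at (6,5); v=(2,-1)
4. t=3 → R at (12,2); v=(-2,-1)
5. t=2 → B at (8,0); v=(-2,1)
6. t=4 → L at (0,4); v=(2,1)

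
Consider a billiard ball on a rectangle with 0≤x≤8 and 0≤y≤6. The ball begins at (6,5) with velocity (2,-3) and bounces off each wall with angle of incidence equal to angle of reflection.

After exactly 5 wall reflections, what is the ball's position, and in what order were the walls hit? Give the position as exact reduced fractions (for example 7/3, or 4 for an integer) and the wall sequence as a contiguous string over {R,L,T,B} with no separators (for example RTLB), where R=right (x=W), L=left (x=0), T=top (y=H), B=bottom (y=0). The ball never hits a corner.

Final position: (4/3,0)
Wall sequence: RBTLB

1. t=1 → R at (8,2); v=(-2,-3)
2. t=2/3 → B at (20/3,0); v=(-2,3)
3. t=2 → T at (8/3,6); v=(-2,-3)
4. t=4/3 → L at (0,2); v=(2,-3)
5. t=2/3 → B at (4/3,0); v=(2,3)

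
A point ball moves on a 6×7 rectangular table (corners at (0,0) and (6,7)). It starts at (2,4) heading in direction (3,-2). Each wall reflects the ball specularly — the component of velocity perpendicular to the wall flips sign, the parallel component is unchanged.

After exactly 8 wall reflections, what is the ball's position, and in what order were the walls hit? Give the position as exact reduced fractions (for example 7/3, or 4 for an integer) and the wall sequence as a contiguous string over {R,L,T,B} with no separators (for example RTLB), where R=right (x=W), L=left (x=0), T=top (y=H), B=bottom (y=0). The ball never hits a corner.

1. t=4/3 → R at (6,4/3); v=(-3,-2)
2. t=2/3 → B at (4,0); v=(-3,2)
3. t=4/3 → L at (0,8/3); v=(3,2)
4. t=2 → R at (6,20/3); v=(-3,2)
5. t=1/6 → T at (11/2,7); v=(-3,-2)
6. t=11/6 → L at (0,10/3); v=(3,-2)
7. t=5/3 → B at (5,0); v=(3,2)
8. t=1/3 → R at (6,2/3); v=(-3,2)

Final position: (6,2/3)
Wall sequence: RBLRTLBR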